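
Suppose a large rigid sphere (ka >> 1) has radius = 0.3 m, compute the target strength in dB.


TS = 10*log10(0.3^2 / 4) = 10*log10(0.0225) = -16.48

-16.48 dB


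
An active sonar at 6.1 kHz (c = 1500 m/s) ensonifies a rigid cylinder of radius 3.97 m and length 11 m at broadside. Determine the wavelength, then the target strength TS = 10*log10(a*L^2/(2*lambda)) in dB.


Step 1: lambda = c/f = 1500/6100 = 0.2459 m
Step 2: TS = 10*log10(a*L^2/(2*lambda)) = 10*log10(3.97*11^2/(2*0.2459)) = 29.9

29.9 dB


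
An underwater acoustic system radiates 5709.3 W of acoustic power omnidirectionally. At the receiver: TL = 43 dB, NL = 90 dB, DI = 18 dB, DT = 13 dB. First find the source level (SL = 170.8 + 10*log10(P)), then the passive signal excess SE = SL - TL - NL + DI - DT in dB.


Step 1: SL = 170.8 + 10*log10(5709.3) = 208.37 dB
Step 2: SE = SL - TL - NL + DI - DT = 208.37 - 43 - 90 + 18 - 13 = 80.37

80.37 dB


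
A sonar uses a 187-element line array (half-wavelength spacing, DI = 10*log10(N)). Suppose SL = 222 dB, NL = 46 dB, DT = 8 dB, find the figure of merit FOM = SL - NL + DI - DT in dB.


190.72 dB


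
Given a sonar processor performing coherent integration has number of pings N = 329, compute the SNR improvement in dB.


Gain = 10*log10(329) = 25.17

25.17 dB


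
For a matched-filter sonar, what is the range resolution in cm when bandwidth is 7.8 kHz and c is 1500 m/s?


9.62 cm


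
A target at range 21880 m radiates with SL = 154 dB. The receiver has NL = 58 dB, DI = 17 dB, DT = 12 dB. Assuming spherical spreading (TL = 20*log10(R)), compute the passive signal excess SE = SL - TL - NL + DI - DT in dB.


Step 1: TL = 20*log10(21880) = 86.8 dB
Step 2: SE = 154 - 86.8 - 58 + 17 - 12 = 14.2

14.2 dB


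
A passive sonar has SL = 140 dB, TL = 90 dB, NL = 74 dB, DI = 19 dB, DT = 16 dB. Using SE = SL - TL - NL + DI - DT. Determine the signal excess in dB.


-21 dB


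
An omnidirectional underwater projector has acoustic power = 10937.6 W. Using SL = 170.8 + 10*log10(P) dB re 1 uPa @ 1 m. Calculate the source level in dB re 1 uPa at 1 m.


SL = 170.8 + 10*log10(10937.6) = 170.8 + 40.39 = 211.19

211.19 dB


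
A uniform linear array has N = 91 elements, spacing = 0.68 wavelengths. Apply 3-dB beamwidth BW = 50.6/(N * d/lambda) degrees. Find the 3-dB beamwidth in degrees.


BW = 50.6 / (91 * 0.68) = 50.6 / 61.88 = 0.82

0.82 deg


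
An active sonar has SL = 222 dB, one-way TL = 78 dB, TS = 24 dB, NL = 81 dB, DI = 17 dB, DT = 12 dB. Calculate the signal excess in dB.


SE = SL - 2*TL + TS - NL + DI - DT = 222 - 2*78 + (24) - 81 + 17 - 12 = 14

14 dB


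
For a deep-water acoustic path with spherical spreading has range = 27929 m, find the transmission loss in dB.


TL = 20*log10(27929) = 88.92

88.92 dB


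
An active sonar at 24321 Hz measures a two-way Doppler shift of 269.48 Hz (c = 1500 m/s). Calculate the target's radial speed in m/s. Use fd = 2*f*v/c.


From fd = 2*f*v/c, v = c*fd/(2*f) = 1500 * 269.48 / (2*24321) = 8.31

8.31 m/s


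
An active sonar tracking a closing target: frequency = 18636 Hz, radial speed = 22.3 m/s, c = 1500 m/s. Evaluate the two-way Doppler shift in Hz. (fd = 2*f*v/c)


fd = 2*f*v/c = 2 * 18636 * 22.3 / 1500 = 554.11

554.11 Hz


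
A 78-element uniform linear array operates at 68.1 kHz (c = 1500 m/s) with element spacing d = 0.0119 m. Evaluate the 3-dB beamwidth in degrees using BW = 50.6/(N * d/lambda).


1.2 deg


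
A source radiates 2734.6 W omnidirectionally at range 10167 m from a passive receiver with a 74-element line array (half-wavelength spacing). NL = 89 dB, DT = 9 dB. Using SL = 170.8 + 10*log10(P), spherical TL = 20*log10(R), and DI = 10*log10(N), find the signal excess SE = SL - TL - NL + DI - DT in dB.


45.72 dB


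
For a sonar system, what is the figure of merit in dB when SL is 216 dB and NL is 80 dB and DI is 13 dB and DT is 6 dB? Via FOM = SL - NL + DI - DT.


FOM = SL - NL + DI - DT = 216 - 80 + 13 - 6 = 143

143 dB


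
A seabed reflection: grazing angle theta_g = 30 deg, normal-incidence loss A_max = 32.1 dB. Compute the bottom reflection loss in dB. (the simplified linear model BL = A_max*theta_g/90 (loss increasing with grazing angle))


10.7 dB


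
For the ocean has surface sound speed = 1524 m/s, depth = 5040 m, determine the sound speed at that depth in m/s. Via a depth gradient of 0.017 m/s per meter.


c = 1524 + 0.017 * 5040 = 1609.68

1609.68 m/s


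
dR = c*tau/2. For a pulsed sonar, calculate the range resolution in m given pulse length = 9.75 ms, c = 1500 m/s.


dR = c*tau/2 = 1500 * 9.75e-3 / 2 = 7.3125

7.3125 m


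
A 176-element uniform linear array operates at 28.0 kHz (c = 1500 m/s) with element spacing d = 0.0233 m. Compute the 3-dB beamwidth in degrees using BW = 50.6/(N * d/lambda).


Step 1: lambda = 1500/28000 = 0.05357 m
Step 2: d/lambda = 0.0233/0.05357 = 0.4349
Step 3: BW = 50.6/(N * d/lambda) = 50.6/(176 * 0.4349) = 0.66

0.66 deg


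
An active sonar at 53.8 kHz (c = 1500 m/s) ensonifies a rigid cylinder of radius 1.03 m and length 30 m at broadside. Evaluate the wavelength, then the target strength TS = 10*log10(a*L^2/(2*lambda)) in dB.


Step 1: lambda = c/f = 1500/53800 = 0.02788 m
Step 2: TS = 10*log10(a*L^2/(2*lambda)) = 10*log10(1.03*30^2/(2*0.02788)) = 42.21

42.21 dB


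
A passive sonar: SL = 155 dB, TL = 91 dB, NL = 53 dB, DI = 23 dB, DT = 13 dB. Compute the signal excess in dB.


SE = SL - TL - NL + DI - DT = 155 - 91 - 53 + 23 - 13 = 21

21 dB


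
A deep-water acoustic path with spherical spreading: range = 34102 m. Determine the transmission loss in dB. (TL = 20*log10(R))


TL = 20*log10(34102) = 90.66

90.66 dB


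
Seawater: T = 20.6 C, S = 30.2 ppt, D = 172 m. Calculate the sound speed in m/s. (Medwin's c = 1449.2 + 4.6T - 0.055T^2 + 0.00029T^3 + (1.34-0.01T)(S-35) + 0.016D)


1520.46 m/s


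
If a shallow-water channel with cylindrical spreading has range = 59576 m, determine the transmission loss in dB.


47.75 dB


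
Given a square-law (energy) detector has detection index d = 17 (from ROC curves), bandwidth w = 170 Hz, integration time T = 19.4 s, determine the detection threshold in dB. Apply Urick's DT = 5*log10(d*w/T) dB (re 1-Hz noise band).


DT = 5*log10(d*w/T) = 5*log10(17 * 170 / 19.4) = 5*log10(148.97) = 10.87

10.87 dB


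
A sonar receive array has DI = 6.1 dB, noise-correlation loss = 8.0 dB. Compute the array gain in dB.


-1.9 dB


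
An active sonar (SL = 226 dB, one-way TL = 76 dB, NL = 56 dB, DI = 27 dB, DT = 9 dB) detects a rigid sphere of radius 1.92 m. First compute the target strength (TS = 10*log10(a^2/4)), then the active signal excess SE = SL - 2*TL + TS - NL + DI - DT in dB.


Step 1: TS = 10*log10(1.92^2/4) = -0.35 dB
Step 2: SE = SL - 2*TL + TS - NL + DI - DT = 226 - 2*76 + (-0.35) - 56 + 27 - 9 = 35.65

35.65 dB


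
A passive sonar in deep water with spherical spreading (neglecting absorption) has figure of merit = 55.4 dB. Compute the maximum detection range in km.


At max range FOM = TL, so 20*log10(R) = 55.4
R = 10^(55.4/20) = 588.84 m = 0.59 km

0.59 km


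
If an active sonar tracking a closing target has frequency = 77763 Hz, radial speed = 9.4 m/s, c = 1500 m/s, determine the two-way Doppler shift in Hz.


fd = 2*f*v/c = 2 * 77763 * 9.4 / 1500 = 974.63

974.63 Hz


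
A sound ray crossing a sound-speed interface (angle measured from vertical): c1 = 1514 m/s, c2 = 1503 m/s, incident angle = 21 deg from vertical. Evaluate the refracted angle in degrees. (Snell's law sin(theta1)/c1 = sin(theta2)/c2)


20.84 deg


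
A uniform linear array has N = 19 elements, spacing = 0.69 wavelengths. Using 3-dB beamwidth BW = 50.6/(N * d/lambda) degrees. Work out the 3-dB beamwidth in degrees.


BW = 50.6 / (19 * 0.69) = 50.6 / 13.11 = 3.86

3.86 deg


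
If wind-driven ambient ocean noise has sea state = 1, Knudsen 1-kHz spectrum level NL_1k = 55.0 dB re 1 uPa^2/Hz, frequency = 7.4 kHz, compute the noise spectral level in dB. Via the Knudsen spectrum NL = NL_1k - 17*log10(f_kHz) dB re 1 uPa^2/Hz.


40.22 dB


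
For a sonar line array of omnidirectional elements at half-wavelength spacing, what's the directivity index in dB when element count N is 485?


DI = 10*log10(485) = 26.86

26.86 dB


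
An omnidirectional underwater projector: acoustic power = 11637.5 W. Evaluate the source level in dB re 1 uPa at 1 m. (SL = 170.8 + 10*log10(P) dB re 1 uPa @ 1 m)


SL = 170.8 + 10*log10(11637.5) = 170.8 + 40.66 = 211.46

211.46 dB


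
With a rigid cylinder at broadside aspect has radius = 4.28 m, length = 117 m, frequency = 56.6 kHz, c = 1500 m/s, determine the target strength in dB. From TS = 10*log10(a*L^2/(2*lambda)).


lambda = 1500/56600 = 0.0265 m
TS = 10*log10(4.28*117^2/(2*0.0265)) = 60.44

60.44 dB


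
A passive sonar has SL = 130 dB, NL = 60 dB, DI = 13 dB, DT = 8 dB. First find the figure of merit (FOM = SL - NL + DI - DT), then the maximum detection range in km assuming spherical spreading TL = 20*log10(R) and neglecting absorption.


Step 1: FOM = SL - NL + DI - DT = 130 - 60 + 13 - 8 = 75 dB
Step 2: at max range FOM = TL = 20*log10(R), so R = 10^(75/20) = 5623.41 m = 5.62 km

5.62 km


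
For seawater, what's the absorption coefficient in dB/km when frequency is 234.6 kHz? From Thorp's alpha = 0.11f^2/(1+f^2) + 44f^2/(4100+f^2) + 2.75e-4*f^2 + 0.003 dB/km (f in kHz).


56.198 dB/km


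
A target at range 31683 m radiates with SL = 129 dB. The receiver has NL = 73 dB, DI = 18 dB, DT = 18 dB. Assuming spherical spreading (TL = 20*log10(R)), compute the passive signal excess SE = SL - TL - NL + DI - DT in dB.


Step 1: TL = 20*log10(31683) = 90.02 dB
Step 2: SE = 129 - 90.02 - 73 + 18 - 18 = -34.02

-34.02 dB


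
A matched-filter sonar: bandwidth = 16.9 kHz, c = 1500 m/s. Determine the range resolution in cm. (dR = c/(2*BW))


4.44 cm


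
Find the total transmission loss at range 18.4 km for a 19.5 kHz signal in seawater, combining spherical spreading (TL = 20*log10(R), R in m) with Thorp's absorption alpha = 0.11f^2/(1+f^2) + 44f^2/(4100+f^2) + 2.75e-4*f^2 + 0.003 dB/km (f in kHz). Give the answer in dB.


Step 1 (Thorp): alpha = 0.11*380.25/(1+380.25) + 44*380.25/(4100+380.25) + 2.75e-4*380.25 + 0.003 = 3.9517 dB/km
Step 2: TL_spread = 20*log10(18400) = 85.3 dB
Step 3: TL_abs = alpha*R = 3.9517 * 18.4 = 72.71 dB
Step 4: TL_total = 85.3 + 72.71 = 158.01

158.01 dB


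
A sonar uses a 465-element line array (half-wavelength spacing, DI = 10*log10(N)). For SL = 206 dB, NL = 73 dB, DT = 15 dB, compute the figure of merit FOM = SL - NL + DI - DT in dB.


144.67 dB


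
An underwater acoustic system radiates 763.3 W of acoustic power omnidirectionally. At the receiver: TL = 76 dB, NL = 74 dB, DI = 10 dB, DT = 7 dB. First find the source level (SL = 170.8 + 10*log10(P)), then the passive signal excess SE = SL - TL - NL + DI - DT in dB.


Step 1: SL = 170.8 + 10*log10(763.3) = 199.63 dB
Step 2: SE = SL - TL - NL + DI - DT = 199.63 - 76 - 74 + 10 - 7 = 52.63

52.63 dB


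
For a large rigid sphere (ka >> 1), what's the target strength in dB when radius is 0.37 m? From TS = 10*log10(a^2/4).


-14.66 dB


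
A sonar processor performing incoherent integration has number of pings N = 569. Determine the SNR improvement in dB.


Gain = 5*log10(569) = 13.78

13.78 dB


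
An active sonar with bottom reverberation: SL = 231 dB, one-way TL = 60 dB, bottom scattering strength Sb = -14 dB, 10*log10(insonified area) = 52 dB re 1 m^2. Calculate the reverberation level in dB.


RL = SL - 2*TL + Sb + 10*log10(A) = 231 - 2*60 + (-14) + 52 = 149

149 dB


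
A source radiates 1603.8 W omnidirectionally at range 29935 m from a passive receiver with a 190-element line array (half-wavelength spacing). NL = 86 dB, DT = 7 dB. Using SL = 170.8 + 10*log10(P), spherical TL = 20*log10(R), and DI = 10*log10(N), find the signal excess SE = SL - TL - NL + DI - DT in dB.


Step 1: SL = 170.8 + 10*log10(1603.8) = 202.85 dB
Step 2: TL = 20*log10(29935) = 89.52 dB
Step 3: DI = 10*log10(190) = 22.79 dB
Step 4: SE = SL - TL - NL + DI - DT = 202.85 - 89.52 - 86 + 22.79 - 7 = 43.12

43.12 dB


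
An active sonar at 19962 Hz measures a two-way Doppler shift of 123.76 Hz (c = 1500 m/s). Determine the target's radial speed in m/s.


From fd = 2*f*v/c, v = c*fd/(2*f) = 1500 * 123.76 / (2*19962) = 4.65

4.65 m/s


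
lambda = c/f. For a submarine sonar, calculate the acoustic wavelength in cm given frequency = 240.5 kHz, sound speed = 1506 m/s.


0.63 cm


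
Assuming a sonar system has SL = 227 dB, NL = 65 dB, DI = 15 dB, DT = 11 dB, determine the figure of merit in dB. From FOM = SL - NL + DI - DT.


166 dB


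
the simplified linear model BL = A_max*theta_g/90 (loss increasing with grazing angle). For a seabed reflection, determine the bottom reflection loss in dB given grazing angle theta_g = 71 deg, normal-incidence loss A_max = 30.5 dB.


BL = A_max * theta_g / 90 = 30.5 * 71 / 90 = 24.06

24.06 dB


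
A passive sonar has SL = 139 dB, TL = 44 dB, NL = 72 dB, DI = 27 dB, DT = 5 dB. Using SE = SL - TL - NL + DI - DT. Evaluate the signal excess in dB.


SE = SL - TL - NL + DI - DT = 139 - 44 - 72 + 27 - 5 = 45

45 dB


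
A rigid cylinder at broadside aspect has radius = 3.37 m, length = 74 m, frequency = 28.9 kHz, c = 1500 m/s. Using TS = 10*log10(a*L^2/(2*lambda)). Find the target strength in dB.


lambda = 1500/28900 = 0.0519 m
TS = 10*log10(3.37*74^2/(2*0.0519)) = 52.5

52.5 dB


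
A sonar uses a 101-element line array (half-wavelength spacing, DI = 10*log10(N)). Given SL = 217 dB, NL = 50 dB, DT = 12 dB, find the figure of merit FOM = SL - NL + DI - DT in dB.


175.04 dB


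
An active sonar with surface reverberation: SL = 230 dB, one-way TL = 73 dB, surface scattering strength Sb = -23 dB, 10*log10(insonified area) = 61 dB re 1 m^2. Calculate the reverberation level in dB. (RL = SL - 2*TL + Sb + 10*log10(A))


RL = SL - 2*TL + Sb + 10*log10(A) = 230 - 2*73 + (-23) + 61 = 122

122 dB


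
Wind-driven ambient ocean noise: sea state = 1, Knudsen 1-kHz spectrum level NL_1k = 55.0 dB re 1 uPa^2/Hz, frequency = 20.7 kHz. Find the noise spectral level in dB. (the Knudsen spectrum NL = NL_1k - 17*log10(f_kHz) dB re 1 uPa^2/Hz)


32.63 dB


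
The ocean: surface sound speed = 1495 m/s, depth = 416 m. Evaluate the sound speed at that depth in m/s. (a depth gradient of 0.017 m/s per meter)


c = 1495 + 0.017 * 416 = 1502.072

1502.072 m/s


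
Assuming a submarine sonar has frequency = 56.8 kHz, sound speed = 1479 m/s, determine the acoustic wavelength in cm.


2.6 cm


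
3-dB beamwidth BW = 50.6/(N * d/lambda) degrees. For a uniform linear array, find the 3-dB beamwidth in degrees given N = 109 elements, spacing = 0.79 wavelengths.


0.59 deg


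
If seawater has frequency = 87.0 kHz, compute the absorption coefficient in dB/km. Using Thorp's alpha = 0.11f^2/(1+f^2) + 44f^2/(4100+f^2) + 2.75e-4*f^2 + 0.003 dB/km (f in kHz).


30.735 dB/km


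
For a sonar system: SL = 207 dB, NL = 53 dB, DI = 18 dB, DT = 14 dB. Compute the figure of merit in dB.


158 dB


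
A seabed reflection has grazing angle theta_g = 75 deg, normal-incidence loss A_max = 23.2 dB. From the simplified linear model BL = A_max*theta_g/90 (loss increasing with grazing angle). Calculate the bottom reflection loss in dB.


BL = A_max * theta_g / 90 = 23.2 * 75 / 90 = 19.33

19.33 dB


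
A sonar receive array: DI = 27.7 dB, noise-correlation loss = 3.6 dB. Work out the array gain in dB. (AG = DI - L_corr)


24.1 dB


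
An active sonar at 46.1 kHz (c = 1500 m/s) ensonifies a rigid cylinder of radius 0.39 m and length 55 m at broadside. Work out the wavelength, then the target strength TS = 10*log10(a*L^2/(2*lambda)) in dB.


Step 1: lambda = c/f = 1500/46100 = 0.03254 m
Step 2: TS = 10*log10(a*L^2/(2*lambda)) = 10*log10(0.39*55^2/(2*0.03254)) = 42.58

42.58 dB


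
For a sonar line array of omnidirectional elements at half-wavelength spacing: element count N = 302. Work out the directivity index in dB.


DI = 10*log10(302) = 24.8

24.8 dB


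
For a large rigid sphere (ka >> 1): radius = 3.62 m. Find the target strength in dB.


5.15 dB


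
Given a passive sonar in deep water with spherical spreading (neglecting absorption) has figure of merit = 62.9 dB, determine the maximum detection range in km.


1.4 km


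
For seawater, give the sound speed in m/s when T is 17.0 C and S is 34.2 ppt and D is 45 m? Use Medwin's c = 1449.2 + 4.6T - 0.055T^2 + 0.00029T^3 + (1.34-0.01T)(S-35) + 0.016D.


c = 1449.2 + 4.6*17.0 - 0.055*17.0^2 + 0.00029*17.0^3 + (1.34 - 0.01*17.0)*(34.2 - 35) + 0.016*45 = 1512.71

1512.71 m/s


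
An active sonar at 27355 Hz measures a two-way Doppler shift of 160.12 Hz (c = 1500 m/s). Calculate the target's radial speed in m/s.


4.39 m/s


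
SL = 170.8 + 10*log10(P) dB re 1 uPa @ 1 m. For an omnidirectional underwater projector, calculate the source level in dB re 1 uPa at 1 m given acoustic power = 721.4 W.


SL = 170.8 + 10*log10(721.4) = 170.8 + 28.58 = 199.38

199.38 dB


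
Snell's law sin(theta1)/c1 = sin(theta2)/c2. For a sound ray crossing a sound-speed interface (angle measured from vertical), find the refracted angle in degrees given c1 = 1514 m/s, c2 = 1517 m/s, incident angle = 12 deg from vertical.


sin(theta2) = (c2/c1)*sin(theta1) = (1517/1514)*sin(12 deg) = 0.20832
theta2 = arcsin(0.20832) = 12.02

12.02 deg


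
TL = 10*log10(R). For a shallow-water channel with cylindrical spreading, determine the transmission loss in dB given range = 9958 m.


TL = 10*log10(9958) = 39.98

39.98 dB


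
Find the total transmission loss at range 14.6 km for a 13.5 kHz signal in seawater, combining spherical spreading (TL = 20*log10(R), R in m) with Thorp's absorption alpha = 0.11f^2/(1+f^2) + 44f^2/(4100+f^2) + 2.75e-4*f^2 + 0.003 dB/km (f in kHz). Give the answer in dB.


113.0 dB


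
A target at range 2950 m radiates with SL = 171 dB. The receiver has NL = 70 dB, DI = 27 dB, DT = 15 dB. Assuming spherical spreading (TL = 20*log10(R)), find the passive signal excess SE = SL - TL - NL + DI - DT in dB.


Step 1: TL = 20*log10(2950) = 69.4 dB
Step 2: SE = 171 - 69.4 - 70 + 27 - 15 = 43.6

43.6 dB


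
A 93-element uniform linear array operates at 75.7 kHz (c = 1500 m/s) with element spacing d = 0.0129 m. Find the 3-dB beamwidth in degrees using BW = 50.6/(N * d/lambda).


Step 1: lambda = 1500/75700 = 0.01982 m
Step 2: d/lambda = 0.0129/0.01982 = 0.6509
Step 3: BW = 50.6/(N * d/lambda) = 50.6/(93 * 0.6509) = 0.84

0.84 deg


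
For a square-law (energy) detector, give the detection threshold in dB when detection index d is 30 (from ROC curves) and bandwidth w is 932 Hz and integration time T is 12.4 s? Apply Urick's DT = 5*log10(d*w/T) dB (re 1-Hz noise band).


DT = 5*log10(d*w/T) = 5*log10(30 * 932 / 12.4) = 5*log10(2254.84) = 16.77

16.77 dB


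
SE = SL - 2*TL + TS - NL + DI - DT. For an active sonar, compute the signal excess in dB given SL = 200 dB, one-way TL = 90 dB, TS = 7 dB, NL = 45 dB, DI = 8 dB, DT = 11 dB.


-21 dB


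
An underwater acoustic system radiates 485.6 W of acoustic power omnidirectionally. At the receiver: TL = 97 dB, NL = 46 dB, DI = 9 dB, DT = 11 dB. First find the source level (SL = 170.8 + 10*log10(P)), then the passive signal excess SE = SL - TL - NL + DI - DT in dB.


Step 1: SL = 170.8 + 10*log10(485.6) = 197.66 dB
Step 2: SE = SL - TL - NL + DI - DT = 197.66 - 97 - 46 + 9 - 11 = 52.66

52.66 dB


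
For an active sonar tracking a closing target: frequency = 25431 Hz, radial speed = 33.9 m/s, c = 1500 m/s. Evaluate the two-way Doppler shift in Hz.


1149.48 Hz


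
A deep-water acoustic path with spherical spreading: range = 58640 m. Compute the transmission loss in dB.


TL = 20*log10(58640) = 95.36

95.36 dB


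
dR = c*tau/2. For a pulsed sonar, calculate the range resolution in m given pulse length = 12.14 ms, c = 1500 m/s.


dR = c*tau/2 = 1500 * 12.14e-3 / 2 = 9.105

9.105 m


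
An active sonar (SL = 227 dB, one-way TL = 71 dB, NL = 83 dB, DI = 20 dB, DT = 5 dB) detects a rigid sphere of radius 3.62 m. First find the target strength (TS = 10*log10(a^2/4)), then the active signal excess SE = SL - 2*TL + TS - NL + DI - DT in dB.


Step 1: TS = 10*log10(3.62^2/4) = 5.15 dB
Step 2: SE = SL - 2*TL + TS - NL + DI - DT = 227 - 2*71 + (5.15) - 83 + 20 - 5 = 22.15

22.15 dB


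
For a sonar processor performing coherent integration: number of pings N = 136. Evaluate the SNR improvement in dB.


Gain = 10*log10(136) = 21.34

21.34 dB


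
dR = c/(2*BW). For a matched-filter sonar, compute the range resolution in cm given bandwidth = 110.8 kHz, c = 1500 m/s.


dR = c/(2*BW) = 1500 / (2 * 110.8e3) = 0.0068 m = 0.68 cm

0.68 cm


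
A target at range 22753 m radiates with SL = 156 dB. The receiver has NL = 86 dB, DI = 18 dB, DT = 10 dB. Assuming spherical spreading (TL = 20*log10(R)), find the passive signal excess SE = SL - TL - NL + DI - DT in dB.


-9.14 dB


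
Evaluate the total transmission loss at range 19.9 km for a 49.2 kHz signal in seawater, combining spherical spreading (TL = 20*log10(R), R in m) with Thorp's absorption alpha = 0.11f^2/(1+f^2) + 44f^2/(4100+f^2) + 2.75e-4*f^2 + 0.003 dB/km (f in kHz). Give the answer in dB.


426.52 dB


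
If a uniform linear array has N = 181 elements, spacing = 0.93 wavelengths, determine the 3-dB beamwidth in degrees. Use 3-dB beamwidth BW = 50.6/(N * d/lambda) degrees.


BW = 50.6 / (181 * 0.93) = 50.6 / 168.33 = 0.3

0.3 deg


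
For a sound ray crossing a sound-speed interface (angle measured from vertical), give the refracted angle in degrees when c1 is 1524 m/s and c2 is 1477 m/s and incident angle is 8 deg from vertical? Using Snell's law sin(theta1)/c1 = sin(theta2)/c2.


sin(theta2) = (c2/c1)*sin(theta1) = (1477/1524)*sin(8 deg) = 0.13488
theta2 = arcsin(0.13488) = 7.75

7.75 deg


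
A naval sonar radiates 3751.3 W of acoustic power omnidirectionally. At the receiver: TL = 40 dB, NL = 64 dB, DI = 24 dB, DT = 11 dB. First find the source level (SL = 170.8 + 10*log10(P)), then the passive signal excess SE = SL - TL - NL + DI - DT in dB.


Step 1: SL = 170.8 + 10*log10(3751.3) = 206.54 dB
Step 2: SE = SL - TL - NL + DI - DT = 206.54 - 40 - 64 + 24 - 11 = 115.54

115.54 dB


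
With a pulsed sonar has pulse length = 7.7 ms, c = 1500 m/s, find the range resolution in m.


5.775 m


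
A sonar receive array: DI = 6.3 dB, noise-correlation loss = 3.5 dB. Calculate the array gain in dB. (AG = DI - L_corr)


2.8 dB


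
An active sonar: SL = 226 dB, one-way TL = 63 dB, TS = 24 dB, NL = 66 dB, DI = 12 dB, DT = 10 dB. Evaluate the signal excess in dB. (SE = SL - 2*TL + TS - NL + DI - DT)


60 dB


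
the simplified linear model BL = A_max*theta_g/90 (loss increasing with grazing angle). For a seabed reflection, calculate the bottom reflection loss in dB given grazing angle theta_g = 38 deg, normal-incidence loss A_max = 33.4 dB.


BL = A_max * theta_g / 90 = 33.4 * 38 / 90 = 14.1

14.1 dB


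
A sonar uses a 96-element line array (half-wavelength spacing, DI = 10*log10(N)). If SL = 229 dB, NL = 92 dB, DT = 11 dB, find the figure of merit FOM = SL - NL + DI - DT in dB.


145.82 dB


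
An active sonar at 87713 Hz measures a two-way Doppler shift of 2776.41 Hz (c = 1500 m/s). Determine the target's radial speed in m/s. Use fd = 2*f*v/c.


23.74 m/s


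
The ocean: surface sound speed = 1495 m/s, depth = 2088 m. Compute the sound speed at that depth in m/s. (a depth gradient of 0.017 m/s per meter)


c = 1495 + 0.017 * 2088 = 1530.496

1530.496 m/s


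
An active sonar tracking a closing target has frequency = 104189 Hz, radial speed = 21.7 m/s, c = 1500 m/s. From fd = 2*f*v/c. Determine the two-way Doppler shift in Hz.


fd = 2*f*v/c = 2 * 104189 * 21.7 / 1500 = 3014.54

3014.54 Hz


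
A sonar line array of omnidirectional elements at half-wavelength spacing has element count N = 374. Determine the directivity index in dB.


DI = 10*log10(374) = 25.73

25.73 dB


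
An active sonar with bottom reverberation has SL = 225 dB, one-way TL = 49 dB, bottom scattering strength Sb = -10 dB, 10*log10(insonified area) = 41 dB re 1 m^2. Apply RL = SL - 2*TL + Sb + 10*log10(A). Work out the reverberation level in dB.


158 dB


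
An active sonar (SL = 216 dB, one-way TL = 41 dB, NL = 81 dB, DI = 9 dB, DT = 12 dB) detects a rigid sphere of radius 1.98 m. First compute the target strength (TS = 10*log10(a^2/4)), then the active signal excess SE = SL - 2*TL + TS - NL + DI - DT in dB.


Step 1: TS = 10*log10(1.98^2/4) = -0.09 dB
Step 2: SE = SL - 2*TL + TS - NL + DI - DT = 216 - 2*41 + (-0.09) - 81 + 9 - 12 = 49.91

49.91 dB


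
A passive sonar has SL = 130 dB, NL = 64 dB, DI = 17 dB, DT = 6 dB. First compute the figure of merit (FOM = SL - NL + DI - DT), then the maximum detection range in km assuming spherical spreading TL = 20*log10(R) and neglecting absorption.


Step 1: FOM = SL - NL + DI - DT = 130 - 64 + 17 - 6 = 77 dB
Step 2: at max range FOM = TL = 20*log10(R), so R = 10^(77/20) = 7079.46 m = 7.08 km

7.08 km


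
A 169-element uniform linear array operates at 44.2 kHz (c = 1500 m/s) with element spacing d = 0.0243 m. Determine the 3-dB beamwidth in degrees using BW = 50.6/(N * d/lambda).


0.42 deg


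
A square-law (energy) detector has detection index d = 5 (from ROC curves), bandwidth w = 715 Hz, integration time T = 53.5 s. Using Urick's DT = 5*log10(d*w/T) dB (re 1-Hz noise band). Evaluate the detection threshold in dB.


DT = 5*log10(d*w/T) = 5*log10(5 * 715 / 53.5) = 5*log10(66.82) = 9.12

9.12 dB


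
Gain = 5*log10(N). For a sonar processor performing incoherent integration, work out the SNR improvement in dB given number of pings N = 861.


Gain = 5*log10(861) = 14.68

14.68 dB


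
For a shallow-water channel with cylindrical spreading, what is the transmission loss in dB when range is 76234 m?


TL = 10*log10(76234) = 48.82

48.82 dB


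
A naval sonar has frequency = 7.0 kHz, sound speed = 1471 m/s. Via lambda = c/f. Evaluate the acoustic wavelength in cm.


21.01 cm


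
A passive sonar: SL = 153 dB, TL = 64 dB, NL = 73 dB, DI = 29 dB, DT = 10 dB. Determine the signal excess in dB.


35 dB


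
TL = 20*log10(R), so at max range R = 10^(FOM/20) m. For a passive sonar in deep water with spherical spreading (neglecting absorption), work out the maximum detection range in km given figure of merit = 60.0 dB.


1.0 km


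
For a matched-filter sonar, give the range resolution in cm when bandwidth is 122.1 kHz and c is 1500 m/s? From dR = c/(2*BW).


0.61 cm


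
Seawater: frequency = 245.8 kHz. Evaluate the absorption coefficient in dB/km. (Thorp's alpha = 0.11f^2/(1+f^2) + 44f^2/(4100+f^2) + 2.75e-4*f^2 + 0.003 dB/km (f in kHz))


57.932 dB/km


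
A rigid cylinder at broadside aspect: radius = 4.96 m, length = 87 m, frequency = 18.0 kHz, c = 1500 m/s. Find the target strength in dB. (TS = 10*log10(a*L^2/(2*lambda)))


lambda = 1500/18000 = 0.08333 m
TS = 10*log10(4.96*87^2/(2*0.08333)) = 53.53

53.53 dB


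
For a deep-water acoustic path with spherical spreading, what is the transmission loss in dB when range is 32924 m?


90.35 dB


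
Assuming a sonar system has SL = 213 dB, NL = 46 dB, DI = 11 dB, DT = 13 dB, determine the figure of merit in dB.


FOM = SL - NL + DI - DT = 213 - 46 + 11 - 13 = 165

165 dB


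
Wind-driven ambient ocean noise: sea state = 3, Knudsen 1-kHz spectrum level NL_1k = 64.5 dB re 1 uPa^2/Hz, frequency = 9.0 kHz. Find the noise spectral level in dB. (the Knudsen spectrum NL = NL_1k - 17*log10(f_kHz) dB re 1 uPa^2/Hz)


48.28 dB


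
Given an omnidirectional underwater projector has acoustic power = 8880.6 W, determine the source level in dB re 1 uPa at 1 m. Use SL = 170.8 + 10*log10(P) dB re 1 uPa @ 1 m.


SL = 170.8 + 10*log10(8880.6) = 170.8 + 39.48 = 210.28

210.28 dB


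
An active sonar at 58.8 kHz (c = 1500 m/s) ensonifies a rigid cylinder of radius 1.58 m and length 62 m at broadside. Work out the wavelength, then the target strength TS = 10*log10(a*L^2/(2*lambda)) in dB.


Step 1: lambda = c/f = 1500/58800 = 0.02551 m
Step 2: TS = 10*log10(a*L^2/(2*lambda)) = 10*log10(1.58*62^2/(2*0.02551)) = 50.76

50.76 dB


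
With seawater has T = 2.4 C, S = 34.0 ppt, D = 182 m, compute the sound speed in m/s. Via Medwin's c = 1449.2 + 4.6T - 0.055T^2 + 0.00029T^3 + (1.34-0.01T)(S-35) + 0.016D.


c = 1449.2 + 4.6*2.4 - 0.055*2.4^2 + 0.00029*2.4^3 + (1.34 - 0.01*2.4)*(34.0 - 35) + 0.016*182 = 1461.52

1461.52 m/s


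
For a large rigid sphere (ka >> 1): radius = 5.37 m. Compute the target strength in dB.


TS = 10*log10(5.37^2 / 4) = 10*log10(7.209225) = 8.58

8.58 dB


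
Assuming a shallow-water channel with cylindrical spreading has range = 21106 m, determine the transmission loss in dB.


TL = 10*log10(21106) = 43.24

43.24 dB


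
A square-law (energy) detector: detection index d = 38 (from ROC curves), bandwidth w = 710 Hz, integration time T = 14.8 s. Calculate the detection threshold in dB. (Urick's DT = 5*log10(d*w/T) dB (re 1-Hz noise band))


16.3 dB


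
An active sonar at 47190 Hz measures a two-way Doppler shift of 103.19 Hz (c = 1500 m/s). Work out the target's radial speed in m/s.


From fd = 2*f*v/c, v = c*fd/(2*f) = 1500 * 103.19 / (2*47190) = 1.64

1.64 m/s


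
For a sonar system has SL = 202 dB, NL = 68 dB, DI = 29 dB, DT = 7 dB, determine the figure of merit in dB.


FOM = SL - NL + DI - DT = 202 - 68 + 29 - 7 = 156

156 dB


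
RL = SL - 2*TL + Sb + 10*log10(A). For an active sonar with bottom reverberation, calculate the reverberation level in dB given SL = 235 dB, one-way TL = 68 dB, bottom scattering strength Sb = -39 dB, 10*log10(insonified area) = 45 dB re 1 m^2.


105 dB


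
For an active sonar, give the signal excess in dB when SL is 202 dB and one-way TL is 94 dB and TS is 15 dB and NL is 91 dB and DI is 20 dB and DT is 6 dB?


-48 dB


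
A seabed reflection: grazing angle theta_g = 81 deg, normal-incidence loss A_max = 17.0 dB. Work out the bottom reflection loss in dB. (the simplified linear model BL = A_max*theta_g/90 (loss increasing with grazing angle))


BL = A_max * theta_g / 90 = 17.0 * 81 / 90 = 15.3

15.3 dB


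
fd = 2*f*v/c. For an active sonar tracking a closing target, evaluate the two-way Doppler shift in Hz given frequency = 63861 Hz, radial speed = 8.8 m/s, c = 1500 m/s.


749.3 Hz


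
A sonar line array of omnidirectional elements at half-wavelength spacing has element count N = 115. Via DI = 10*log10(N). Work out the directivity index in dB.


DI = 10*log10(115) = 20.61

20.61 dB


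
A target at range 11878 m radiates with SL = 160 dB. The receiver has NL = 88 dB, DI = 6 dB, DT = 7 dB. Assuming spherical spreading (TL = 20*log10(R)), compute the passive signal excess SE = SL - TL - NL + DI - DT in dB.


Step 1: TL = 20*log10(11878) = 81.49 dB
Step 2: SE = 160 - 81.49 - 88 + 6 - 7 = -10.49

-10.49 dB


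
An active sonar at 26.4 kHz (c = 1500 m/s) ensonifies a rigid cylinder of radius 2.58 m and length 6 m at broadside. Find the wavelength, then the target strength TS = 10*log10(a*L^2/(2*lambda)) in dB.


Step 1: lambda = c/f = 1500/26400 = 0.05682 m
Step 2: TS = 10*log10(a*L^2/(2*lambda)) = 10*log10(2.58*6^2/(2*0.05682)) = 29.12

29.12 dB


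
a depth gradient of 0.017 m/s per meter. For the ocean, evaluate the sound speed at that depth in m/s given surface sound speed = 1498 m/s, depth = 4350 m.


1571.95 m/s


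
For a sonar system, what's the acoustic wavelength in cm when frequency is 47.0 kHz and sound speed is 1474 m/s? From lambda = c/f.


lambda = c/f = 1474 / 47000 = 0.0314 m = 3.14 cm

3.14 cm


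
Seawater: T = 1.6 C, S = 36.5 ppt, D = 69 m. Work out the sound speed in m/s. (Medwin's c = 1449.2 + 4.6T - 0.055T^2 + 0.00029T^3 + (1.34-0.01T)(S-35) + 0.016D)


1459.51 m/s


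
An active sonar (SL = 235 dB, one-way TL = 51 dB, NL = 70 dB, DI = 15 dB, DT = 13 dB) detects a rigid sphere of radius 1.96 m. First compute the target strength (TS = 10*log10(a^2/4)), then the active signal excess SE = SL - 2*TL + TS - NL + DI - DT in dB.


Step 1: TS = 10*log10(1.96^2/4) = -0.18 dB
Step 2: SE = SL - 2*TL + TS - NL + DI - DT = 235 - 2*51 + (-0.18) - 70 + 15 - 13 = 64.82

64.82 dB


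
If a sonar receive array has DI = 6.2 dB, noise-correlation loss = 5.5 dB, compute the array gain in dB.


AG = DI - L_corr = 6.2 - 5.5 = 0.7

0.7 dB


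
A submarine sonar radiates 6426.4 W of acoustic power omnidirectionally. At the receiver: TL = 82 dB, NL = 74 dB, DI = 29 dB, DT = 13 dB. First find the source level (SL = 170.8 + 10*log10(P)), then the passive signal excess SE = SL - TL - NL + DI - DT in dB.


Step 1: SL = 170.8 + 10*log10(6426.4) = 208.88 dB
Step 2: SE = SL - TL - NL + DI - DT = 208.88 - 82 - 74 + 29 - 13 = 68.88

68.88 dB


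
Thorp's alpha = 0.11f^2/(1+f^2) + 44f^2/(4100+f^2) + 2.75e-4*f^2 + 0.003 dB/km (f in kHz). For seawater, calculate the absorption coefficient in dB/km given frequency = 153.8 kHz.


44.118 dB/km


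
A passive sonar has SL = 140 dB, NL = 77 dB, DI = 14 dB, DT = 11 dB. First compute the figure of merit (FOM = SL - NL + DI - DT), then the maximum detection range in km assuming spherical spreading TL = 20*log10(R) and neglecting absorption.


Step 1: FOM = SL - NL + DI - DT = 140 - 77 + 14 - 11 = 66 dB
Step 2: at max range FOM = TL = 20*log10(R), so R = 10^(66/20) = 1995.26 m = 2.0 km

2.0 km


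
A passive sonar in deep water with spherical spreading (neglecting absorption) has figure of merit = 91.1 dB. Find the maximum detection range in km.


At max range FOM = TL, so 20*log10(R) = 91.1
R = 10^(91.1/20) = 35892.19 m = 35.89 km

35.89 km


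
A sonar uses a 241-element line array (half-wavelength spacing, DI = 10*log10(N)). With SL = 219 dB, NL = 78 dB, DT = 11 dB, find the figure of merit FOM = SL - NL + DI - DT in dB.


Step 1: DI = 10*log10(241) = 23.82 dB
Step 2: FOM = SL - NL + DI - DT = 219 - 78 + 23.82 - 11 = 153.82

153.82 dB


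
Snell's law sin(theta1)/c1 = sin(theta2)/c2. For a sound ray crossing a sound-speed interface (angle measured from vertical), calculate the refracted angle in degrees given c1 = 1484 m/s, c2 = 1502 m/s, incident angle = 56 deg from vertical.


sin(theta2) = (c2/c1)*sin(theta1) = (1502/1484)*sin(56 deg) = 0.83909
theta2 = arcsin(0.83909) = 57.04

57.04 deg


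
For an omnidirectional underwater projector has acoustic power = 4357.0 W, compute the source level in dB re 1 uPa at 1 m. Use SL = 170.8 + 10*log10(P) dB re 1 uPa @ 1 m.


SL = 170.8 + 10*log10(4357.0) = 170.8 + 36.39 = 207.19

207.19 dB


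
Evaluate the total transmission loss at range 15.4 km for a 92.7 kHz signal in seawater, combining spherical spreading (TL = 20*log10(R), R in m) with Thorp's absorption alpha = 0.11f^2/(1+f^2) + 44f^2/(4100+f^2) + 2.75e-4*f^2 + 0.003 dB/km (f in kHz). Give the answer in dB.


580.61 dB


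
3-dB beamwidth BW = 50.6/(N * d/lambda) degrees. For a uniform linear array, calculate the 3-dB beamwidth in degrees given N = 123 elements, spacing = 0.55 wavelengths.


0.75 deg


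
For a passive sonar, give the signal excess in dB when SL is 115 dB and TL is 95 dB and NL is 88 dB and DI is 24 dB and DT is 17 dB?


SE = SL - TL - NL + DI - DT = 115 - 95 - 88 + 24 - 17 = -61

-61 dB


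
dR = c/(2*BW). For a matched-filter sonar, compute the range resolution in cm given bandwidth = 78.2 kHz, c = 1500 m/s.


0.96 cm


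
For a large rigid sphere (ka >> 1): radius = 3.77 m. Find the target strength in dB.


TS = 10*log10(3.77^2 / 4) = 10*log10(3.553225) = 5.51

5.51 dB


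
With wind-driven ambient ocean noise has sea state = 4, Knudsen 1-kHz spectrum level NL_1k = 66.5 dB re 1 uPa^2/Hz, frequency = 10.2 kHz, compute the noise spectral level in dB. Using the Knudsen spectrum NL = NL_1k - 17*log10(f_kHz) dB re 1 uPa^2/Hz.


49.35 dB


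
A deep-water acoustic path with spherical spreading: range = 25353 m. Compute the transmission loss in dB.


TL = 20*log10(25353) = 88.08

88.08 dB


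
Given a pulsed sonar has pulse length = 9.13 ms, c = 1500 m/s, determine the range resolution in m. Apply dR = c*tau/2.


dR = c*tau/2 = 1500 * 9.13e-3 / 2 = 6.8475

6.8475 m


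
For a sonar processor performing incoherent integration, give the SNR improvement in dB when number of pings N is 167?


Gain = 5*log10(167) = 11.11

11.11 dB


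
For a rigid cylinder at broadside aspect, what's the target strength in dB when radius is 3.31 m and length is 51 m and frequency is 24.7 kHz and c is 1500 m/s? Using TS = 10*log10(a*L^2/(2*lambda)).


lambda = 1500/24700 = 0.06073 m
TS = 10*log10(3.31*51^2/(2*0.06073)) = 48.51

48.51 dB


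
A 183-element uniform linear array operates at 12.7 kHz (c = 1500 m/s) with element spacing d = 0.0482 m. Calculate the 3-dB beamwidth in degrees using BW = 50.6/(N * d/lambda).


0.68 deg


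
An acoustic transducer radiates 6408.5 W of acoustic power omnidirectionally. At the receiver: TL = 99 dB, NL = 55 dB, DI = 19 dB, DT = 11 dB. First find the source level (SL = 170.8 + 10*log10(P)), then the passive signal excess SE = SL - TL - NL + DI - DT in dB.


Step 1: SL = 170.8 + 10*log10(6408.5) = 208.87 dB
Step 2: SE = SL - TL - NL + DI - DT = 208.87 - 99 - 55 + 19 - 11 = 62.87

62.87 dB


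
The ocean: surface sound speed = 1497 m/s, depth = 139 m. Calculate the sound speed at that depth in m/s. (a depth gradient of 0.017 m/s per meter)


c = 1497 + 0.017 * 139 = 1499.363

1499.363 m/s


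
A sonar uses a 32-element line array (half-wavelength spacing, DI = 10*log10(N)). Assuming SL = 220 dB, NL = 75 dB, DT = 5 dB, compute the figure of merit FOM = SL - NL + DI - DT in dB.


Step 1: DI = 10*log10(32) = 15.05 dB
Step 2: FOM = SL - NL + DI - DT = 220 - 75 + 15.05 - 5 = 155.05

155.05 dB


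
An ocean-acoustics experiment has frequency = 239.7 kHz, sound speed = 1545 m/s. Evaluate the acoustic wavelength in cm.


lambda = c/f = 1545 / 239700 = 0.0064 m = 0.64 cm

0.64 cm


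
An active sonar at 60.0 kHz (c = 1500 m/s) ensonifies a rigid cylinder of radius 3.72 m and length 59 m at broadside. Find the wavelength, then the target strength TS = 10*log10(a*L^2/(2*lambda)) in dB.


Step 1: lambda = c/f = 1500/60000 = 0.025 m
Step 2: TS = 10*log10(a*L^2/(2*lambda)) = 10*log10(3.72*59^2/(2*0.025)) = 54.13

54.13 dB


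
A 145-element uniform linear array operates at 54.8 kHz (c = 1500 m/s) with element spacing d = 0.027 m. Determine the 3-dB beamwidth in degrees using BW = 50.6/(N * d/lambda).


Step 1: lambda = 1500/54800 = 0.02737 m
Step 2: d/lambda = 0.027/0.02737 = 0.9865
Step 3: BW = 50.6/(N * d/lambda) = 50.6/(145 * 0.9865) = 0.35

0.35 deg


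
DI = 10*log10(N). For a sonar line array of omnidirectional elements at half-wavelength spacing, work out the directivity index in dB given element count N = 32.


DI = 10*log10(32) = 15.05

15.05 dB


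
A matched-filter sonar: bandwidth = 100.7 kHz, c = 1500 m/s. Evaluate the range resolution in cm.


dR = c/(2*BW) = 1500 / (2 * 100.7e3) = 0.0074 m = 0.74 cm

0.74 cm


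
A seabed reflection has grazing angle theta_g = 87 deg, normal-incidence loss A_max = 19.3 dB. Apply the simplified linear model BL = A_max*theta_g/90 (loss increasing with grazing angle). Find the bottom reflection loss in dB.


18.66 dB
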